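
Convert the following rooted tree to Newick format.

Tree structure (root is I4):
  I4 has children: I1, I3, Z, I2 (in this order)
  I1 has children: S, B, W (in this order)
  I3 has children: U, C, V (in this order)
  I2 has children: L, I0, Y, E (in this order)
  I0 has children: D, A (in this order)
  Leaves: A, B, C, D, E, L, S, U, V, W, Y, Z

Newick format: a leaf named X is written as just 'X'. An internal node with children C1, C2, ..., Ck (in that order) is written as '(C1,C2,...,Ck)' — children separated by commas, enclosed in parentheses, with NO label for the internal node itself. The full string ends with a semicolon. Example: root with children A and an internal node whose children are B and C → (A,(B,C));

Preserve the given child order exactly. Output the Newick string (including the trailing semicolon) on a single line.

internal I4 with children ['I1', 'I3', 'Z', 'I2']
  internal I1 with children ['S', 'B', 'W']
    leaf 'S' → 'S'
    leaf 'B' → 'B'
    leaf 'W' → 'W'
  → '(S,B,W)'
  internal I3 with children ['U', 'C', 'V']
    leaf 'U' → 'U'
    leaf 'C' → 'C'
    leaf 'V' → 'V'
  → '(U,C,V)'
  leaf 'Z' → 'Z'
  internal I2 with children ['L', 'I0', 'Y', 'E']
    leaf 'L' → 'L'
    internal I0 with children ['D', 'A']
      leaf 'D' → 'D'
      leaf 'A' → 'A'
    → '(D,A)'
    leaf 'Y' → 'Y'
    leaf 'E' → 'E'
  → '(L,(D,A),Y,E)'
→ '((S,B,W),(U,C,V),Z,(L,(D,A),Y,E))'
Final: ((S,B,W),(U,C,V),Z,(L,(D,A),Y,E));

Answer: ((S,B,W),(U,C,V),Z,(L,(D,A),Y,E));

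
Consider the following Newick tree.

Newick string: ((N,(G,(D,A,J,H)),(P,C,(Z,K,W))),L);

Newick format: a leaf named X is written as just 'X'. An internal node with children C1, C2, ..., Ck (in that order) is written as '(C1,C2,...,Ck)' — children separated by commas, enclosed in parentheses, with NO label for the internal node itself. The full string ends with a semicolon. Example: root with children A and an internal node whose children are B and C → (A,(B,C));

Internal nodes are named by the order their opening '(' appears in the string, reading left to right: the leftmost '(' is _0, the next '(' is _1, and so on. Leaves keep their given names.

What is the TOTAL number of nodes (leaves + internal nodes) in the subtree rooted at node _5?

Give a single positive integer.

Answer: 4

Derivation:
Newick: ((N,(G,(D,A,J,H)),(P,C,(Z,K,W))),L);
Locate _5: it is the '(' at position 23 (the 6th '(' reading left to right).
Query: subtree rooted at _5
_5: subtree_size = 1 + 3
  Z: subtree_size = 1 + 0
  K: subtree_size = 1 + 0
  W: subtree_size = 1 + 0
Total subtree size of _5: 4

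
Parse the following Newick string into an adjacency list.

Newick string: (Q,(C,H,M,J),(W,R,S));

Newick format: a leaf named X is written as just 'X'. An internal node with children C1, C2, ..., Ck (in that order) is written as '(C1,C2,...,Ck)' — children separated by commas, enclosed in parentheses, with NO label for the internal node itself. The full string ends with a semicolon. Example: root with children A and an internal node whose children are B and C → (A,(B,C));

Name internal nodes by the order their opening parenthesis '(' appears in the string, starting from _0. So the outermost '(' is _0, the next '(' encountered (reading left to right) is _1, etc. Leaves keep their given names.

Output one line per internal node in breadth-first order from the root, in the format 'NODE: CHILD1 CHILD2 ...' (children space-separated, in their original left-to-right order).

Input: (Q,(C,H,M,J),(W,R,S));
Scanning left-to-right, naming '(' by encounter order:
  pos 0: '(' -> open internal node _0 (depth 1)
  pos 3: '(' -> open internal node _1 (depth 2)
  pos 11: ')' -> close internal node _1 (now at depth 1)
  pos 13: '(' -> open internal node _2 (depth 2)
  pos 19: ')' -> close internal node _2 (now at depth 1)
  pos 20: ')' -> close internal node _0 (now at depth 0)
Total internal nodes: 3
BFS adjacency from root:
  _0: Q _1 _2
  _1: C H M J
  _2: W R S

Answer: _0: Q _1 _2
_1: C H M J
_2: W R S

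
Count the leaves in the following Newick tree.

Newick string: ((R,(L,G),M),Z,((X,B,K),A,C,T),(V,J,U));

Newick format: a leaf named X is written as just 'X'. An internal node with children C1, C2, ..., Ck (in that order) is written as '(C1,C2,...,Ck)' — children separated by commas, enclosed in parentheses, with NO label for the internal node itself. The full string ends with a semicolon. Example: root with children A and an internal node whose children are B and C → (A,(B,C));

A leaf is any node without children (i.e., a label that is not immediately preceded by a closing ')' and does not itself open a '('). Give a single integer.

Newick: ((R,(L,G),M),Z,((X,B,K),A,C,T),(V,J,U));
Scan left-to-right; a leaf is any maximal label run not followed by '(':
  pos 2: leaf 'R' → count = 1
  pos 5: leaf 'L' → count = 2
  pos 7: leaf 'G' → count = 3
  pos 10: leaf 'M' → count = 4
  pos 13: leaf 'Z' → count = 5
  pos 17: leaf 'X' → count = 6
  pos 19: leaf 'B' → count = 7
  pos 21: leaf 'K' → count = 8
  pos 24: leaf 'A' → count = 9
  pos 26: leaf 'C' → count = 10
  pos 28: leaf 'T' → count = 11
  pos 32: leaf 'V' → count = 12
  pos 34: leaf 'J' → count = 13
  pos 36: leaf 'U' → count = 14
Total leaves: 14

Answer: 14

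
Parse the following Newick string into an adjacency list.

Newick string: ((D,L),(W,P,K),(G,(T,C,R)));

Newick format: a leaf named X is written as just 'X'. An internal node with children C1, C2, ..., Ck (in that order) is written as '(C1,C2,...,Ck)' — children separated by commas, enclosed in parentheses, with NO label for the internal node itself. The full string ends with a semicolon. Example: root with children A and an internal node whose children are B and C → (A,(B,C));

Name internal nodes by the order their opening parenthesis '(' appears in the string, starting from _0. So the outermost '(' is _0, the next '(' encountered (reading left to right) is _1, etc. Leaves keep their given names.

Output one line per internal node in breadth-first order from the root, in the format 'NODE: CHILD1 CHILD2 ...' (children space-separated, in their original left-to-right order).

Answer: _0: _1 _2 _3
_1: D L
_2: W P K
_3: G _4
_4: T C R

Derivation:
Input: ((D,L),(W,P,K),(G,(T,C,R)));
Scanning left-to-right, naming '(' by encounter order:
  pos 0: '(' -> open internal node _0 (depth 1)
  pos 1: '(' -> open internal node _1 (depth 2)
  pos 5: ')' -> close internal node _1 (now at depth 1)
  pos 7: '(' -> open internal node _2 (depth 2)
  pos 13: ')' -> close internal node _2 (now at depth 1)
  pos 15: '(' -> open internal node _3 (depth 2)
  pos 18: '(' -> open internal node _4 (depth 3)
  pos 24: ')' -> close internal node _4 (now at depth 2)
  pos 25: ')' -> close internal node _3 (now at depth 1)
  pos 26: ')' -> close internal node _0 (now at depth 0)
Total internal nodes: 5
BFS adjacency from root:
  _0: _1 _2 _3
  _1: D L
  _2: W P K
  _3: G _4
  _4: T C R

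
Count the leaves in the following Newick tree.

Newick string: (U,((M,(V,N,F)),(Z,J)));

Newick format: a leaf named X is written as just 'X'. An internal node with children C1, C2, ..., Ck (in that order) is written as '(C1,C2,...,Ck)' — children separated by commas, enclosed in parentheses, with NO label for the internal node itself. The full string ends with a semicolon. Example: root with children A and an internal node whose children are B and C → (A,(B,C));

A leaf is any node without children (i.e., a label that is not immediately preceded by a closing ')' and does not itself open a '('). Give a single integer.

Answer: 7

Derivation:
Newick: (U,((M,(V,N,F)),(Z,J)));
Scan left-to-right; a leaf is any maximal label run not followed by '(':
  pos 1: leaf 'U' → count = 1
  pos 5: leaf 'M' → count = 2
  pos 8: leaf 'V' → count = 3
  pos 10: leaf 'N' → count = 4
  pos 12: leaf 'F' → count = 5
  pos 17: leaf 'Z' → count = 6
  pos 19: leaf 'J' → count = 7
Total leaves: 7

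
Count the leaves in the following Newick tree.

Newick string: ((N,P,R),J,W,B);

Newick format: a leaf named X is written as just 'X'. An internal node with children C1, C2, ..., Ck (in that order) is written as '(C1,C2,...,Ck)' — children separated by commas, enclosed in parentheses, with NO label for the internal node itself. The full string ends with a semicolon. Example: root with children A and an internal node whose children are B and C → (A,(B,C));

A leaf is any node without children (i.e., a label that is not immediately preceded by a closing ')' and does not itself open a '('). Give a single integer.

Answer: 6

Derivation:
Newick: ((N,P,R),J,W,B);
Scan left-to-right; a leaf is any maximal label run not followed by '(':
  pos 2: leaf 'N' → count = 1
  pos 4: leaf 'P' → count = 2
  pos 6: leaf 'R' → count = 3
  pos 9: leaf 'J' → count = 4
  pos 11: leaf 'W' → count = 5
  pos 13: leaf 'B' → count = 6
Total leaves: 6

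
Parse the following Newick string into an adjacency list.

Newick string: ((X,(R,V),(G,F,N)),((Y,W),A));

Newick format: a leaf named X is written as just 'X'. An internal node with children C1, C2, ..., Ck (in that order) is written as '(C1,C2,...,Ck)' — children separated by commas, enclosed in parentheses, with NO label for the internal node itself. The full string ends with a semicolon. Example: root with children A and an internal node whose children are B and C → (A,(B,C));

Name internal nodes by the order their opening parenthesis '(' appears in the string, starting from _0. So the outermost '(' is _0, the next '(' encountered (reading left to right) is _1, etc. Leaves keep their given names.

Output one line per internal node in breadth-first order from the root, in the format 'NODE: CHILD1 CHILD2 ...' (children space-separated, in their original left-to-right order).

Answer: _0: _1 _4
_1: X _2 _3
_4: _5 A
_2: R V
_3: G F N
_5: Y W

Derivation:
Input: ((X,(R,V),(G,F,N)),((Y,W),A));
Scanning left-to-right, naming '(' by encounter order:
  pos 0: '(' -> open internal node _0 (depth 1)
  pos 1: '(' -> open internal node _1 (depth 2)
  pos 4: '(' -> open internal node _2 (depth 3)
  pos 8: ')' -> close internal node _2 (now at depth 2)
  pos 10: '(' -> open internal node _3 (depth 3)
  pos 16: ')' -> close internal node _3 (now at depth 2)
  pos 17: ')' -> close internal node _1 (now at depth 1)
  pos 19: '(' -> open internal node _4 (depth 2)
  pos 20: '(' -> open internal node _5 (depth 3)
  pos 24: ')' -> close internal node _5 (now at depth 2)
  pos 27: ')' -> close internal node _4 (now at depth 1)
  pos 28: ')' -> close internal node _0 (now at depth 0)
Total internal nodes: 6
BFS adjacency from root:
  _0: _1 _4
  _1: X _2 _3
  _4: _5 A
  _2: R V
  _3: G F N
  _5: Y W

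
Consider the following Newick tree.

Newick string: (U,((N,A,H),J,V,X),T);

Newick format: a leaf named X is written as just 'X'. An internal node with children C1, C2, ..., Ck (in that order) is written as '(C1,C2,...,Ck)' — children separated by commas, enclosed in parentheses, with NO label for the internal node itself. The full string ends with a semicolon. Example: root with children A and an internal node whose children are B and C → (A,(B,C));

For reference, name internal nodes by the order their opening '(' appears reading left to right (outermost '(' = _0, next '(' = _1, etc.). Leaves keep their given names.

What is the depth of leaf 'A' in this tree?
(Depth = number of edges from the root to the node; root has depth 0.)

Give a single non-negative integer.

Answer: 3

Derivation:
Newick: (U,((N,A,H),J,V,X),T);
Naming internals by '(' encounter order: outermost '(' = _0, next = _1, ...
Query node: A
Path from root: _0 -> _1 -> _2 -> A
Depth of A: 3 (number of edges from root)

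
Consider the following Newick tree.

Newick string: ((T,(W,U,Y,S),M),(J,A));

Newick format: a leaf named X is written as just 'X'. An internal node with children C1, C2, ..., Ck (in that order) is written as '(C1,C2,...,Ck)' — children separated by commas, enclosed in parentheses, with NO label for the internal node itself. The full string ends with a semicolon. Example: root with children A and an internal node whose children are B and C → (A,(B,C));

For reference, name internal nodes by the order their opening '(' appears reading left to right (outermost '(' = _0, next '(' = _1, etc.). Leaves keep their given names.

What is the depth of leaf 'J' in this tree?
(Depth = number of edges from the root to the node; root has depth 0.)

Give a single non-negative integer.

Answer: 2

Derivation:
Newick: ((T,(W,U,Y,S),M),(J,A));
Naming internals by '(' encounter order: outermost '(' = _0, next = _1, ...
Query node: J
Path from root: _0 -> _3 -> J
Depth of J: 2 (number of edges from root)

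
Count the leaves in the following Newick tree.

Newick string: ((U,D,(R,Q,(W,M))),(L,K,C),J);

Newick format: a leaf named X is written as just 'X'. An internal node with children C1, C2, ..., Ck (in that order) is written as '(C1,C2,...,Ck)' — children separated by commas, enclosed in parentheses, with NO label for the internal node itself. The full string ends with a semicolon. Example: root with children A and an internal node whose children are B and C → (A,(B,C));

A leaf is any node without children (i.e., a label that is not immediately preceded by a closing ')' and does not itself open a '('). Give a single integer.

Newick: ((U,D,(R,Q,(W,M))),(L,K,C),J);
Scan left-to-right; a leaf is any maximal label run not followed by '(':
  pos 2: leaf 'U' → count = 1
  pos 4: leaf 'D' → count = 2
  pos 7: leaf 'R' → count = 3
  pos 9: leaf 'Q' → count = 4
  pos 12: leaf 'W' → count = 5
  pos 14: leaf 'M' → count = 6
  pos 20: leaf 'L' → count = 7
  pos 22: leaf 'K' → count = 8
  pos 24: leaf 'C' → count = 9
  pos 27: leaf 'J' → count = 10
Total leaves: 10

Answer: 10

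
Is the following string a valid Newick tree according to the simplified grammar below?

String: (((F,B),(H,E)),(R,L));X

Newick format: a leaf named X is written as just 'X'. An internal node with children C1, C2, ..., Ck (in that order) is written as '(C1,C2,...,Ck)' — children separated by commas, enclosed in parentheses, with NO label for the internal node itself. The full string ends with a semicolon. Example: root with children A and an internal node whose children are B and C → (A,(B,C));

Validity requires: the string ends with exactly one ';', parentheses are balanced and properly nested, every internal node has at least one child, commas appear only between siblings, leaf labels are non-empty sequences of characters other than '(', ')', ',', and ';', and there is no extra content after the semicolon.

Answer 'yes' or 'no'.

Answer: no

Derivation:
Input: (((F,B),(H,E)),(R,L));X
Paren balance: 5 '(' vs 5 ')' OK
Ends with single ';': False
Full parse: FAILS (must end with ;)
Valid: False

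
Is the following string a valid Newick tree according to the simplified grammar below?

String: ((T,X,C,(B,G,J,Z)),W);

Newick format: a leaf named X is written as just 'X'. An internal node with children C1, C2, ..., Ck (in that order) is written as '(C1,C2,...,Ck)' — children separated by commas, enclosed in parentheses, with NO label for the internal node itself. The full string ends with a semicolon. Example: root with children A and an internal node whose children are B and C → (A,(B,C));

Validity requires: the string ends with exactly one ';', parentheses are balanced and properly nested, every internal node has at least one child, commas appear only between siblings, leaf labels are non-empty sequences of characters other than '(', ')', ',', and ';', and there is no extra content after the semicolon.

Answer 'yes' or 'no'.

Input: ((T,X,C,(B,G,J,Z)),W);
Paren balance: 3 '(' vs 3 ')' OK
Ends with single ';': True
Full parse: OK
Valid: True

Answer: yes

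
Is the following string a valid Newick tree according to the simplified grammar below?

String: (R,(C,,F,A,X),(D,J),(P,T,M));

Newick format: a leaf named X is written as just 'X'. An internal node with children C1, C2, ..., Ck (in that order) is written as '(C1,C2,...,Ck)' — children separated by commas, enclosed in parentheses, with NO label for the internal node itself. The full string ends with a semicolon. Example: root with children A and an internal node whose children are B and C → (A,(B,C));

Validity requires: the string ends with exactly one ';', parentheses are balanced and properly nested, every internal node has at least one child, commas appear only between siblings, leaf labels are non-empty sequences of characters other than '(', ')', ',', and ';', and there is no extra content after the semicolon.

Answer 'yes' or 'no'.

Input: (R,(C,,F,A,X),(D,J),(P,T,M));
Paren balance: 4 '(' vs 4 ')' OK
Ends with single ';': True
Full parse: FAILS (empty leaf label at pos 6)
Valid: False

Answer: no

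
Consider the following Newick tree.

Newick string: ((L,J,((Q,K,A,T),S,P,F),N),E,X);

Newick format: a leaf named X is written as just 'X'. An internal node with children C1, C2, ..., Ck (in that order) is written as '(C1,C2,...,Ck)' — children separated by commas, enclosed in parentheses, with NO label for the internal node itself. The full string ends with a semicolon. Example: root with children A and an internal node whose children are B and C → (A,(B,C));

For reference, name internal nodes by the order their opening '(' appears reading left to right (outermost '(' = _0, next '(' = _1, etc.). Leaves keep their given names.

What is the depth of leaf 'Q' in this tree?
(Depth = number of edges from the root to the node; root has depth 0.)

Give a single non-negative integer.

Newick: ((L,J,((Q,K,A,T),S,P,F),N),E,X);
Naming internals by '(' encounter order: outermost '(' = _0, next = _1, ...
Query node: Q
Path from root: _0 -> _1 -> _2 -> _3 -> Q
Depth of Q: 4 (number of edges from root)

Answer: 4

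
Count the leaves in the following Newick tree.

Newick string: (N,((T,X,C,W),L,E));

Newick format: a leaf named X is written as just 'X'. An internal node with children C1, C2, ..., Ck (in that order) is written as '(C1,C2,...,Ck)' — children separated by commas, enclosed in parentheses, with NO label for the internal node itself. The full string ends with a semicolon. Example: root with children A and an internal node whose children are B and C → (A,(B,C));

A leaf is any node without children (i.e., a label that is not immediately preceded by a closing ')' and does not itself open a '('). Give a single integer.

Answer: 7

Derivation:
Newick: (N,((T,X,C,W),L,E));
Scan left-to-right; a leaf is any maximal label run not followed by '(':
  pos 1: leaf 'N' → count = 1
  pos 5: leaf 'T' → count = 2
  pos 7: leaf 'X' → count = 3
  pos 9: leaf 'C' → count = 4
  pos 11: leaf 'W' → count = 5
  pos 14: leaf 'L' → count = 6
  pos 16: leaf 'E' → count = 7
Total leaves: 7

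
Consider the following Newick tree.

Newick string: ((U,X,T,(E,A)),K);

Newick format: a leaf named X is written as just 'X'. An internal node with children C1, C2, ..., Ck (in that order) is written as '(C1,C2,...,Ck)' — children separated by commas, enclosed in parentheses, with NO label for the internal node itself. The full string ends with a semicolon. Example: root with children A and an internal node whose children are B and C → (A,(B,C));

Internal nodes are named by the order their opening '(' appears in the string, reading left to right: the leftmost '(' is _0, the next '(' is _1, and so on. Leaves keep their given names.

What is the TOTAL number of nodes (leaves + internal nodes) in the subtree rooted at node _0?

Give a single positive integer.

Answer: 9

Derivation:
Newick: ((U,X,T,(E,A)),K);
Locate _0: it is the '(' at position 0 (the 1st '(' reading left to right).
Query: subtree rooted at _0
_0: subtree_size = 1 + 8
  _1: subtree_size = 1 + 6
    U: subtree_size = 1 + 0
    X: subtree_size = 1 + 0
    T: subtree_size = 1 + 0
    _2: subtree_size = 1 + 2
      E: subtree_size = 1 + 0
      A: subtree_size = 1 + 0
  K: subtree_size = 1 + 0
Total subtree size of _0: 9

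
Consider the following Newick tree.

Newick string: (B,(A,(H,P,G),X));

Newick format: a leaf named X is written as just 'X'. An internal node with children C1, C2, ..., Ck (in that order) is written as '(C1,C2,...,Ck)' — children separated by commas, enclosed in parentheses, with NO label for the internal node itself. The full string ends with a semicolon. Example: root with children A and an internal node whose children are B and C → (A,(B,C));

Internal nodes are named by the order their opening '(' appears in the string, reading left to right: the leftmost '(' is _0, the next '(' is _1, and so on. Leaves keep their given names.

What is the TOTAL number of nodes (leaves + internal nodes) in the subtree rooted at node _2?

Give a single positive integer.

Newick: (B,(A,(H,P,G),X));
Locate _2: it is the '(' at position 6 (the 3rd '(' reading left to right).
Query: subtree rooted at _2
_2: subtree_size = 1 + 3
  H: subtree_size = 1 + 0
  P: subtree_size = 1 + 0
  G: subtree_size = 1 + 0
Total subtree size of _2: 4

Answer: 4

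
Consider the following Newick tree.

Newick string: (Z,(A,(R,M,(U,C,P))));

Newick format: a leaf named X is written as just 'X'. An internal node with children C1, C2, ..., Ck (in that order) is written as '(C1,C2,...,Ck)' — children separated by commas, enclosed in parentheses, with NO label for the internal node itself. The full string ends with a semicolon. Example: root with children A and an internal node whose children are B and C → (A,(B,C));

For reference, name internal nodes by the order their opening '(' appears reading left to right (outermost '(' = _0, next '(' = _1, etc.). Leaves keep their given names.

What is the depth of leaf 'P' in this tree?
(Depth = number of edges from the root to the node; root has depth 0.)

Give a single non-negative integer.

Answer: 4

Derivation:
Newick: (Z,(A,(R,M,(U,C,P))));
Naming internals by '(' encounter order: outermost '(' = _0, next = _1, ...
Query node: P
Path from root: _0 -> _1 -> _2 -> _3 -> P
Depth of P: 4 (number of edges from root)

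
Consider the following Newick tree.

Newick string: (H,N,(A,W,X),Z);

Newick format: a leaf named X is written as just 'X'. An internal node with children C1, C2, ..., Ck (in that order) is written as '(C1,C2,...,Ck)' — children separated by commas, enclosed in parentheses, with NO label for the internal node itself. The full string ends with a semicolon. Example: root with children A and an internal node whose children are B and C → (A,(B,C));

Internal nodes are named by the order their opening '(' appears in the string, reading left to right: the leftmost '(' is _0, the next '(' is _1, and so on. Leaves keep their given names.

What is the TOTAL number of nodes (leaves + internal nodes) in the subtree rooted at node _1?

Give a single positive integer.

Newick: (H,N,(A,W,X),Z);
Locate _1: it is the '(' at position 5 (the 2nd '(' reading left to right).
Query: subtree rooted at _1
_1: subtree_size = 1 + 3
  A: subtree_size = 1 + 0
  W: subtree_size = 1 + 0
  X: subtree_size = 1 + 0
Total subtree size of _1: 4

Answer: 4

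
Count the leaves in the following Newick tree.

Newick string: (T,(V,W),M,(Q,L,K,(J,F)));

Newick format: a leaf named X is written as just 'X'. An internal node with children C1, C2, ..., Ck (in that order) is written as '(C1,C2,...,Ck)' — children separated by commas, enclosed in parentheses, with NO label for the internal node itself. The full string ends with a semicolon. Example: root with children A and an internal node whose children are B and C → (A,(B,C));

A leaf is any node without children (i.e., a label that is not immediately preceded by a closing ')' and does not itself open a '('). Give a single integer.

Answer: 9

Derivation:
Newick: (T,(V,W),M,(Q,L,K,(J,F)));
Scan left-to-right; a leaf is any maximal label run not followed by '(':
  pos 1: leaf 'T' → count = 1
  pos 4: leaf 'V' → count = 2
  pos 6: leaf 'W' → count = 3
  pos 9: leaf 'M' → count = 4
  pos 12: leaf 'Q' → count = 5
  pos 14: leaf 'L' → count = 6
  pos 16: leaf 'K' → count = 7
  pos 19: leaf 'J' → count = 8
  pos 21: leaf 'F' → count = 9
Total leaves: 9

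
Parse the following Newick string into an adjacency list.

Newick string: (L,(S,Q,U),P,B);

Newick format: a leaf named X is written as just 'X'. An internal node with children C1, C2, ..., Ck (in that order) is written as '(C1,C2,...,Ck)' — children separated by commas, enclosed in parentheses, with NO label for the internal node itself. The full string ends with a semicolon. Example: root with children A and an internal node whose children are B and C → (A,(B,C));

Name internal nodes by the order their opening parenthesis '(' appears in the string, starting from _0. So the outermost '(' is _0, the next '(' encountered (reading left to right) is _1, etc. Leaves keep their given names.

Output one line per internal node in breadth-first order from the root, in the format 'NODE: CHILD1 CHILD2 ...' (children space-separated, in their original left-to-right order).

Answer: _0: L _1 P B
_1: S Q U

Derivation:
Input: (L,(S,Q,U),P,B);
Scanning left-to-right, naming '(' by encounter order:
  pos 0: '(' -> open internal node _0 (depth 1)
  pos 3: '(' -> open internal node _1 (depth 2)
  pos 9: ')' -> close internal node _1 (now at depth 1)
  pos 14: ')' -> close internal node _0 (now at depth 0)
Total internal nodes: 2
BFS adjacency from root:
  _0: L _1 P B
  _1: S Q U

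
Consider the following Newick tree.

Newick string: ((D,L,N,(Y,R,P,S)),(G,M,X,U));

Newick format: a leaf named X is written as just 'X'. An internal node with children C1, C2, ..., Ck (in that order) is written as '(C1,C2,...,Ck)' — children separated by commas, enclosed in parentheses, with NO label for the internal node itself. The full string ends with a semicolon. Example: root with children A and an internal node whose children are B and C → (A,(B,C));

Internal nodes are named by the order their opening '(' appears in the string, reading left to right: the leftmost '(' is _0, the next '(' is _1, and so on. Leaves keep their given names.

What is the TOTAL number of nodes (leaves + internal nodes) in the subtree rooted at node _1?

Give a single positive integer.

Newick: ((D,L,N,(Y,R,P,S)),(G,M,X,U));
Locate _1: it is the '(' at position 1 (the 2nd '(' reading left to right).
Query: subtree rooted at _1
_1: subtree_size = 1 + 8
  D: subtree_size = 1 + 0
  L: subtree_size = 1 + 0
  N: subtree_size = 1 + 0
  _2: subtree_size = 1 + 4
    Y: subtree_size = 1 + 0
    R: subtree_size = 1 + 0
    P: subtree_size = 1 + 0
    S: subtree_size = 1 + 0
Total subtree size of _1: 9

Answer: 9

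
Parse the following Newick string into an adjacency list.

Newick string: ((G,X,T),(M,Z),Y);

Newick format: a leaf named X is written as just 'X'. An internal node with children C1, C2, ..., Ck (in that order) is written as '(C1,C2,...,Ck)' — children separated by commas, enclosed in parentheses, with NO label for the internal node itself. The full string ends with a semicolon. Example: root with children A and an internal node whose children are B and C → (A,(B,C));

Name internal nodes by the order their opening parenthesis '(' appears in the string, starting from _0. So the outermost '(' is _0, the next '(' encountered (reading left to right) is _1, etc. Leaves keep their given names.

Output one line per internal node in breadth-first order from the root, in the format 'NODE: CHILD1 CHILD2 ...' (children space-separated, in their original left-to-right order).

Input: ((G,X,T),(M,Z),Y);
Scanning left-to-right, naming '(' by encounter order:
  pos 0: '(' -> open internal node _0 (depth 1)
  pos 1: '(' -> open internal node _1 (depth 2)
  pos 7: ')' -> close internal node _1 (now at depth 1)
  pos 9: '(' -> open internal node _2 (depth 2)
  pos 13: ')' -> close internal node _2 (now at depth 1)
  pos 16: ')' -> close internal node _0 (now at depth 0)
Total internal nodes: 3
BFS adjacency from root:
  _0: _1 _2 Y
  _1: G X T
  _2: M Z

Answer: _0: _1 _2 Y
_1: G X T
_2: M Z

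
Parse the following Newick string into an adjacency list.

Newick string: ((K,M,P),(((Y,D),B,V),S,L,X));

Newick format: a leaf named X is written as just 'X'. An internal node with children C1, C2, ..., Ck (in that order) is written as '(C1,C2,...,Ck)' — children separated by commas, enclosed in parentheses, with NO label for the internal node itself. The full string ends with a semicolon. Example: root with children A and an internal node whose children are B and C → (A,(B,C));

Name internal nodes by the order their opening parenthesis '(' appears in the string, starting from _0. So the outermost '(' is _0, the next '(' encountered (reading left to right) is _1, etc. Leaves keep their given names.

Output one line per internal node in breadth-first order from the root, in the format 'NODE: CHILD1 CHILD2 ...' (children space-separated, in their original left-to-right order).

Input: ((K,M,P),(((Y,D),B,V),S,L,X));
Scanning left-to-right, naming '(' by encounter order:
  pos 0: '(' -> open internal node _0 (depth 1)
  pos 1: '(' -> open internal node _1 (depth 2)
  pos 7: ')' -> close internal node _1 (now at depth 1)
  pos 9: '(' -> open internal node _2 (depth 2)
  pos 10: '(' -> open internal node _3 (depth 3)
  pos 11: '(' -> open internal node _4 (depth 4)
  pos 15: ')' -> close internal node _4 (now at depth 3)
  pos 20: ')' -> close internal node _3 (now at depth 2)
  pos 27: ')' -> close internal node _2 (now at depth 1)
  pos 28: ')' -> close internal node _0 (now at depth 0)
Total internal nodes: 5
BFS adjacency from root:
  _0: _1 _2
  _1: K M P
  _2: _3 S L X
  _3: _4 B V
  _4: Y D

Answer: _0: _1 _2
_1: K M P
_2: _3 S L X
_3: _4 B V
_4: Y D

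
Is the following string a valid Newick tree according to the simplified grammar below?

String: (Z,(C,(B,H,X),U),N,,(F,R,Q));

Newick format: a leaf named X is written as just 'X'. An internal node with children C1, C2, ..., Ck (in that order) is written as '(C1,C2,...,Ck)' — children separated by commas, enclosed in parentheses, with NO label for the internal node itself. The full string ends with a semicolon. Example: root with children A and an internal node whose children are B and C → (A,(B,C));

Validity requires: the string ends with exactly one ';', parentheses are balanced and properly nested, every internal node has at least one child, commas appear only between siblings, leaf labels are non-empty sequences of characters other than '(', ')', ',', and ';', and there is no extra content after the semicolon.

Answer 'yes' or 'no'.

Input: (Z,(C,(B,H,X),U),N,,(F,R,Q));
Paren balance: 4 '(' vs 4 ')' OK
Ends with single ';': True
Full parse: FAILS (empty leaf label at pos 19)
Valid: False

Answer: no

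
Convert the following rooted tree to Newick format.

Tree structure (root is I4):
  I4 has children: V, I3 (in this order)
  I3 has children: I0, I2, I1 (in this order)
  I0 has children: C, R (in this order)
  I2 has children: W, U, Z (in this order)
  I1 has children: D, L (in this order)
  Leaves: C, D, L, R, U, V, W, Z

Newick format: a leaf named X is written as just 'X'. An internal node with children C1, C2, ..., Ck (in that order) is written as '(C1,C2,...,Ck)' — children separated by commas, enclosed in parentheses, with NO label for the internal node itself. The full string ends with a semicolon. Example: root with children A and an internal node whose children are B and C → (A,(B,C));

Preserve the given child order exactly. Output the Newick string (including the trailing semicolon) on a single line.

Answer: (V,((C,R),(W,U,Z),(D,L)));

Derivation:
internal I4 with children ['V', 'I3']
  leaf 'V' → 'V'
  internal I3 with children ['I0', 'I2', 'I1']
    internal I0 with children ['C', 'R']
      leaf 'C' → 'C'
      leaf 'R' → 'R'
    → '(C,R)'
    internal I2 with children ['W', 'U', 'Z']
      leaf 'W' → 'W'
      leaf 'U' → 'U'
      leaf 'Z' → 'Z'
    → '(W,U,Z)'
    internal I1 with children ['D', 'L']
      leaf 'D' → 'D'
      leaf 'L' → 'L'
    → '(D,L)'
  → '((C,R),(W,U,Z),(D,L))'
→ '(V,((C,R),(W,U,Z),(D,L)))'
Final: (V,((C,R),(W,U,Z),(D,L)));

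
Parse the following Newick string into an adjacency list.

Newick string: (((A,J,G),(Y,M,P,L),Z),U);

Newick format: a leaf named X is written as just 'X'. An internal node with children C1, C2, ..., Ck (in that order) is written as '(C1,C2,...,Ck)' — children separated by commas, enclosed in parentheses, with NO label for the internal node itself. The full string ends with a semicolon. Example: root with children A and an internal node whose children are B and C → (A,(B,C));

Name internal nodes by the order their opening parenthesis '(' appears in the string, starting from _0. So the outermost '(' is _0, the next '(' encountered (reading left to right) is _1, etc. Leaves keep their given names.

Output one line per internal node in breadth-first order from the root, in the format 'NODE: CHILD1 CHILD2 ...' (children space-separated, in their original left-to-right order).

Answer: _0: _1 U
_1: _2 _3 Z
_2: A J G
_3: Y M P L

Derivation:
Input: (((A,J,G),(Y,M,P,L),Z),U);
Scanning left-to-right, naming '(' by encounter order:
  pos 0: '(' -> open internal node _0 (depth 1)
  pos 1: '(' -> open internal node _1 (depth 2)
  pos 2: '(' -> open internal node _2 (depth 3)
  pos 8: ')' -> close internal node _2 (now at depth 2)
  pos 10: '(' -> open internal node _3 (depth 3)
  pos 18: ')' -> close internal node _3 (now at depth 2)
  pos 21: ')' -> close internal node _1 (now at depth 1)
  pos 24: ')' -> close internal node _0 (now at depth 0)
Total internal nodes: 4
BFS adjacency from root:
  _0: _1 U
  _1: _2 _3 Z
  _2: A J G
  _3: Y M P L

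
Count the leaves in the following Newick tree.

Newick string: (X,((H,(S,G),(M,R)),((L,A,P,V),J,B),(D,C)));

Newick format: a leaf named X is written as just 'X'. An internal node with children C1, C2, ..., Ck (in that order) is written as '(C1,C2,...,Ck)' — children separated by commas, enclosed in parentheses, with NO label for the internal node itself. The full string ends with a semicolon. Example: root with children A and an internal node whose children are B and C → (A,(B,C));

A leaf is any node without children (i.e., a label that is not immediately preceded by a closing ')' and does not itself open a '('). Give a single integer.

Newick: (X,((H,(S,G),(M,R)),((L,A,P,V),J,B),(D,C)));
Scan left-to-right; a leaf is any maximal label run not followed by '(':
  pos 1: leaf 'X' → count = 1
  pos 5: leaf 'H' → count = 2
  pos 8: leaf 'S' → count = 3
  pos 10: leaf 'G' → count = 4
  pos 14: leaf 'M' → count = 5
  pos 16: leaf 'R' → count = 6
  pos 22: leaf 'L' → count = 7
  pos 24: leaf 'A' → count = 8
  pos 26: leaf 'P' → count = 9
  pos 28: leaf 'V' → count = 10
  pos 31: leaf 'J' → count = 11
  pos 33: leaf 'B' → count = 12
  pos 37: leaf 'D' → count = 13
  pos 39: leaf 'C' → count = 14
Total leaves: 14

Answer: 14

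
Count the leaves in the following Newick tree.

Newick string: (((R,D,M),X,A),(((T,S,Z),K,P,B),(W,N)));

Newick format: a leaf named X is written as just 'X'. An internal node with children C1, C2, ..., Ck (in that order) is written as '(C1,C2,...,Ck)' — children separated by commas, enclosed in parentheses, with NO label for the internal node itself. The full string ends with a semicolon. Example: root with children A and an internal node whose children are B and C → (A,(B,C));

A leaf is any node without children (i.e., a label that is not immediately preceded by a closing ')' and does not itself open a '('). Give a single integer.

Answer: 13

Derivation:
Newick: (((R,D,M),X,A),(((T,S,Z),K,P,B),(W,N)));
Scan left-to-right; a leaf is any maximal label run not followed by '(':
  pos 3: leaf 'R' → count = 1
  pos 5: leaf 'D' → count = 2
  pos 7: leaf 'M' → count = 3
  pos 10: leaf 'X' → count = 4
  pos 12: leaf 'A' → count = 5
  pos 18: leaf 'T' → count = 6
  pos 20: leaf 'S' → count = 7
  pos 22: leaf 'Z' → count = 8
  pos 25: leaf 'K' → count = 9
  pos 27: leaf 'P' → count = 10
  pos 29: leaf 'B' → count = 11
  pos 33: leaf 'W' → count = 12
  pos 35: leaf 'N' → count = 13
Total leaves: 13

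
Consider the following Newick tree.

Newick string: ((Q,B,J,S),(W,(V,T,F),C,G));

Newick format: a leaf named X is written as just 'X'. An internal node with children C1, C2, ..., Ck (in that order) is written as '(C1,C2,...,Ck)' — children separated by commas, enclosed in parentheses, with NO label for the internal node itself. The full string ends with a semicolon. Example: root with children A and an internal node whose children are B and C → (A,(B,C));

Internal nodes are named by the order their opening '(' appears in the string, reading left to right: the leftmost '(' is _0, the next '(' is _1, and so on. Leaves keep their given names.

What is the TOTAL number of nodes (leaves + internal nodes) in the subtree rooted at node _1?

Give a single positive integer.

Newick: ((Q,B,J,S),(W,(V,T,F),C,G));
Locate _1: it is the '(' at position 1 (the 2nd '(' reading left to right).
Query: subtree rooted at _1
_1: subtree_size = 1 + 4
  Q: subtree_size = 1 + 0
  B: subtree_size = 1 + 0
  J: subtree_size = 1 + 0
  S: subtree_size = 1 + 0
Total subtree size of _1: 5

Answer: 5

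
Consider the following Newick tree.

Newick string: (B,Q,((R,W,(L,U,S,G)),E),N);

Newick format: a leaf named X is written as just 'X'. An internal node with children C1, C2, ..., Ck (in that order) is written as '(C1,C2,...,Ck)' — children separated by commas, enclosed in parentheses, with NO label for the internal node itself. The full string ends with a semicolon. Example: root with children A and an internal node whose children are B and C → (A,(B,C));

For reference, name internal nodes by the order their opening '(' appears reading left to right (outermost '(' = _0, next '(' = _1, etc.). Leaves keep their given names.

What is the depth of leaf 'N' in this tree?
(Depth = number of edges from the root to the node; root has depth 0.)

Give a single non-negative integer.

Answer: 1

Derivation:
Newick: (B,Q,((R,W,(L,U,S,G)),E),N);
Naming internals by '(' encounter order: outermost '(' = _0, next = _1, ...
Query node: N
Path from root: _0 -> N
Depth of N: 1 (number of edges from root)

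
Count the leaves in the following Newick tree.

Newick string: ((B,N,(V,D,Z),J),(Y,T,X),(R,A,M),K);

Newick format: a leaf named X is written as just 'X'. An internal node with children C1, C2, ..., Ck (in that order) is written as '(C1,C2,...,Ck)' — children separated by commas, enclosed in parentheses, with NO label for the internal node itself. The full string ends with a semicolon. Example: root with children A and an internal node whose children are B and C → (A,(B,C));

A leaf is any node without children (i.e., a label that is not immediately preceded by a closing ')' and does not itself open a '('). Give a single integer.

Answer: 13

Derivation:
Newick: ((B,N,(V,D,Z),J),(Y,T,X),(R,A,M),K);
Scan left-to-right; a leaf is any maximal label run not followed by '(':
  pos 2: leaf 'B' → count = 1
  pos 4: leaf 'N' → count = 2
  pos 7: leaf 'V' → count = 3
  pos 9: leaf 'D' → count = 4
  pos 11: leaf 'Z' → count = 5
  pos 14: leaf 'J' → count = 6
  pos 18: leaf 'Y' → count = 7
  pos 20: leaf 'T' → count = 8
  pos 22: leaf 'X' → count = 9
  pos 26: leaf 'R' → count = 10
  pos 28: leaf 'A' → count = 11
  pos 30: leaf 'M' → count = 12
  pos 33: leaf 'K' → count = 13
Total leaves: 13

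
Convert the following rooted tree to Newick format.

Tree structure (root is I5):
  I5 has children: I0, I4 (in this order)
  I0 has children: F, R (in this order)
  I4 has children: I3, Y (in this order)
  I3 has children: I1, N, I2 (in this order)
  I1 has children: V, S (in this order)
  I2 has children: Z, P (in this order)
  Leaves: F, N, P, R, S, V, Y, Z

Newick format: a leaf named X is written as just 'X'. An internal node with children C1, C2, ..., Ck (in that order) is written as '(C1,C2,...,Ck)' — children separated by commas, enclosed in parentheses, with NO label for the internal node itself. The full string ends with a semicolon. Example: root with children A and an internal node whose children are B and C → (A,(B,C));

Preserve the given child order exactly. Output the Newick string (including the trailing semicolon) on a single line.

Answer: ((F,R),(((V,S),N,(Z,P)),Y));

Derivation:
internal I5 with children ['I0', 'I4']
  internal I0 with children ['F', 'R']
    leaf 'F' → 'F'
    leaf 'R' → 'R'
  → '(F,R)'
  internal I4 with children ['I3', 'Y']
    internal I3 with children ['I1', 'N', 'I2']
      internal I1 with children ['V', 'S']
        leaf 'V' → 'V'
        leaf 'S' → 'S'
      → '(V,S)'
      leaf 'N' → 'N'
      internal I2 with children ['Z', 'P']
        leaf 'Z' → 'Z'
        leaf 'P' → 'P'
      → '(Z,P)'
    → '((V,S),N,(Z,P))'
    leaf 'Y' → 'Y'
  → '(((V,S),N,(Z,P)),Y)'
→ '((F,R),(((V,S),N,(Z,P)),Y))'
Final: ((F,R),(((V,S),N,(Z,P)),Y));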